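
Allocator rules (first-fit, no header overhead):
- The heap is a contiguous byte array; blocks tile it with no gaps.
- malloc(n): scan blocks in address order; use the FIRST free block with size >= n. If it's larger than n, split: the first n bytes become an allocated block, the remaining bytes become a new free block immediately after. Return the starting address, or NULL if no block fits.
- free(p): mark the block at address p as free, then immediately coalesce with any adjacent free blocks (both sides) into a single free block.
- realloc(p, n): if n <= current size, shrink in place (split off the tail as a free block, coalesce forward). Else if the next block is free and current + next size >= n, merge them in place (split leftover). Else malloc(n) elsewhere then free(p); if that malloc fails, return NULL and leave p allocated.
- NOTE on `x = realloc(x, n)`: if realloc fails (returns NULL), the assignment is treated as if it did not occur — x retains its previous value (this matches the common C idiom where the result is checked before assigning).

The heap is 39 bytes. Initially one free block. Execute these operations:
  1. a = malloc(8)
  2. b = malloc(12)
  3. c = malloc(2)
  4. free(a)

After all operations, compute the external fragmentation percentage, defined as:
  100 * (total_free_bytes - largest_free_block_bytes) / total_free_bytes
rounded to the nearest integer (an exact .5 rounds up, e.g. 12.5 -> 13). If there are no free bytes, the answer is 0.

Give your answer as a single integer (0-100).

Answer: 32

Derivation:
Op 1: a = malloc(8) -> a = 0; heap: [0-7 ALLOC][8-38 FREE]
Op 2: b = malloc(12) -> b = 8; heap: [0-7 ALLOC][8-19 ALLOC][20-38 FREE]
Op 3: c = malloc(2) -> c = 20; heap: [0-7 ALLOC][8-19 ALLOC][20-21 ALLOC][22-38 FREE]
Op 4: free(a) -> (freed a); heap: [0-7 FREE][8-19 ALLOC][20-21 ALLOC][22-38 FREE]
Free blocks: [8 17] total_free=25 largest=17 -> 100*(25-17)/25 = 800/25 = 32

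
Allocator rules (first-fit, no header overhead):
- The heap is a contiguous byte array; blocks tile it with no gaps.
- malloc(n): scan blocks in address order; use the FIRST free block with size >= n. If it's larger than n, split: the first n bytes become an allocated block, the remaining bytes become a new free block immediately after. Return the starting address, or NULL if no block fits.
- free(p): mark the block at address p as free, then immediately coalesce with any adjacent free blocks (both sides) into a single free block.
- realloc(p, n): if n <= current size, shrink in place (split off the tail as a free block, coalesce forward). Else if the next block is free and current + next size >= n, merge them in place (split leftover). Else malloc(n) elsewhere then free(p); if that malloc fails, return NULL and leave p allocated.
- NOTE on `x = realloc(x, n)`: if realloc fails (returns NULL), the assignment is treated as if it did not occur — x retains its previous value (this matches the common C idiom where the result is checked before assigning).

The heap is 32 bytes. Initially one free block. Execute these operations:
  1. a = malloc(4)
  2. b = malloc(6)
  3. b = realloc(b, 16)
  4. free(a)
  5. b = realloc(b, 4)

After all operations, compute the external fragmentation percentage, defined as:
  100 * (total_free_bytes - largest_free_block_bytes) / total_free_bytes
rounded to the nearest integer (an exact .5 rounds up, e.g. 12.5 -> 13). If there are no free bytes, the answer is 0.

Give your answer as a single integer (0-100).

Answer: 14

Derivation:
Op 1: a = malloc(4) -> a = 0; heap: [0-3 ALLOC][4-31 FREE]
Op 2: b = malloc(6) -> b = 4; heap: [0-3 ALLOC][4-9 ALLOC][10-31 FREE]
Op 3: b = realloc(b, 16) -> b = 4; heap: [0-3 ALLOC][4-19 ALLOC][20-31 FREE]
Op 4: free(a) -> (freed a); heap: [0-3 FREE][4-19 ALLOC][20-31 FREE]
Op 5: b = realloc(b, 4) -> b = 4; heap: [0-3 FREE][4-7 ALLOC][8-31 FREE]
Free blocks: [4 24] total_free=28 largest=24 -> 100*(28-24)/28 = 400/28 ≈ 14.286 -> rounds to 14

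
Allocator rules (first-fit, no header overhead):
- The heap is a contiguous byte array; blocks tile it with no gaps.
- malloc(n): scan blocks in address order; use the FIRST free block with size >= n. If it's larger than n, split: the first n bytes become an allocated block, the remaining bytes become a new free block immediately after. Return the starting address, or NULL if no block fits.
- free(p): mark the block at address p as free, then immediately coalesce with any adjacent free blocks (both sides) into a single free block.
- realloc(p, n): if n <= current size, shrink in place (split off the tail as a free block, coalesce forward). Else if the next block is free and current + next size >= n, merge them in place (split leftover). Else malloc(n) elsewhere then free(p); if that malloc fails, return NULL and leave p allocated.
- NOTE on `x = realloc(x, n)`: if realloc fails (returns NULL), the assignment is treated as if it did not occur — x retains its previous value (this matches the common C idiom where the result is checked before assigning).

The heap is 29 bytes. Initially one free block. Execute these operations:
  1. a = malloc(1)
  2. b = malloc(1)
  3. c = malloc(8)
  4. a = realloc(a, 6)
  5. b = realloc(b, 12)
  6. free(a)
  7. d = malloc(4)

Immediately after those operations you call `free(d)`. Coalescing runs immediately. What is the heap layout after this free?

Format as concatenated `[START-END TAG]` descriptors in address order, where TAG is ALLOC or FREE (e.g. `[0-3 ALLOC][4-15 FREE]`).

Op 1: a = malloc(1) -> a = 0; heap: [0-0 ALLOC][1-28 FREE]
Op 2: b = malloc(1) -> b = 1; heap: [0-0 ALLOC][1-1 ALLOC][2-28 FREE]
Op 3: c = malloc(8) -> c = 2; heap: [0-0 ALLOC][1-1 ALLOC][2-9 ALLOC][10-28 FREE]
Op 4: a = realloc(a, 6) -> a = 10; heap: [0-0 FREE][1-1 ALLOC][2-9 ALLOC][10-15 ALLOC][16-28 FREE]
Op 5: b = realloc(b, 12) -> b = 16; heap: [0-1 FREE][2-9 ALLOC][10-15 ALLOC][16-27 ALLOC][28-28 FREE]
Op 6: free(a) -> (freed a); heap: [0-1 FREE][2-9 ALLOC][10-15 FREE][16-27 ALLOC][28-28 FREE]
Op 7: d = malloc(4) -> d = 10; heap: [0-1 FREE][2-9 ALLOC][10-13 ALLOC][14-15 FREE][16-27 ALLOC][28-28 FREE]
free(d): d = 10 -> block [10-13 ALLOC]; mark free, coalesce with adjacent free neighbors -> [0-1 FREE][2-9 ALLOC][10-15 FREE][16-27 ALLOC][28-28 FREE]

Answer: [0-1 FREE][2-9 ALLOC][10-15 FREE][16-27 ALLOC][28-28 FREE]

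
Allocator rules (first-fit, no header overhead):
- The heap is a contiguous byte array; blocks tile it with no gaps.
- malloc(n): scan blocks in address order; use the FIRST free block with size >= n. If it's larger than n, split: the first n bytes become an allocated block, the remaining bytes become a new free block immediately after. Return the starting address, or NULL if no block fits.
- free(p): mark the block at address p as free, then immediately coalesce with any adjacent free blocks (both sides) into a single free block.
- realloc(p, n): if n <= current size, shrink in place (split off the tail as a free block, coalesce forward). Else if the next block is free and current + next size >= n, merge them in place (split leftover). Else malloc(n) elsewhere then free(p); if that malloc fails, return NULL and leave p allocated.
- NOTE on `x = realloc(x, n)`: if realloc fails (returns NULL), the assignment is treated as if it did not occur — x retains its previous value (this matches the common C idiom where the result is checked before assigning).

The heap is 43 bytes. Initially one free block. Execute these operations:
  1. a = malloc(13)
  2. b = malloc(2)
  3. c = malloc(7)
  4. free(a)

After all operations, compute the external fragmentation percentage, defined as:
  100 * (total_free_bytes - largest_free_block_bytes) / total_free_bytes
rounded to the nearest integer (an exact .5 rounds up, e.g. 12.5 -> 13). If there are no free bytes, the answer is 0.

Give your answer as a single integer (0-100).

Op 1: a = malloc(13) -> a = 0; heap: [0-12 ALLOC][13-42 FREE]
Op 2: b = malloc(2) -> b = 13; heap: [0-12 ALLOC][13-14 ALLOC][15-42 FREE]
Op 3: c = malloc(7) -> c = 15; heap: [0-12 ALLOC][13-14 ALLOC][15-21 ALLOC][22-42 FREE]
Op 4: free(a) -> (freed a); heap: [0-12 FREE][13-14 ALLOC][15-21 ALLOC][22-42 FREE]
Free blocks: [13 21] total_free=34 largest=21 -> 100*(34-21)/34 = 1300/34 ≈ 38.235 -> rounds to 38

Answer: 38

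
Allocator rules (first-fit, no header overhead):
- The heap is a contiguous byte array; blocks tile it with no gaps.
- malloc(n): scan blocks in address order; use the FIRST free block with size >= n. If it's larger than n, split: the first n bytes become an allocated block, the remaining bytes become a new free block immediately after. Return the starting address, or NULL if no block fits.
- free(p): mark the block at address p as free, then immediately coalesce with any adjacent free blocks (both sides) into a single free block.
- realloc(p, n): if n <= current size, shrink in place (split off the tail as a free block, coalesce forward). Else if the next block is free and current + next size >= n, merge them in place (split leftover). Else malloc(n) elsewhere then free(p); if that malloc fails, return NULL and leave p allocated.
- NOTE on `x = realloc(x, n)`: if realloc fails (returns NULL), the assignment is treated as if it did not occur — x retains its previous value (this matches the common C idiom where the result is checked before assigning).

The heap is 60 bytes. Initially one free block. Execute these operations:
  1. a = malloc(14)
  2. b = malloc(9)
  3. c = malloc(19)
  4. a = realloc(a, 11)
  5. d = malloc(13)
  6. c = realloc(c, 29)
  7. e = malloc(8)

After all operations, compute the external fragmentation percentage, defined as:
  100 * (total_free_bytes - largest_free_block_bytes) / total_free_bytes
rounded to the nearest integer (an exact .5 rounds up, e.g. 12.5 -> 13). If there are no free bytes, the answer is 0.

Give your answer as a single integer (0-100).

Op 1: a = malloc(14) -> a = 0; heap: [0-13 ALLOC][14-59 FREE]
Op 2: b = malloc(9) -> b = 14; heap: [0-13 ALLOC][14-22 ALLOC][23-59 FREE]
Op 3: c = malloc(19) -> c = 23; heap: [0-13 ALLOC][14-22 ALLOC][23-41 ALLOC][42-59 FREE]
Op 4: a = realloc(a, 11) -> a = 0; heap: [0-10 ALLOC][11-13 FREE][14-22 ALLOC][23-41 ALLOC][42-59 FREE]
Op 5: d = malloc(13) -> d = 42; heap: [0-10 ALLOC][11-13 FREE][14-22 ALLOC][23-41 ALLOC][42-54 ALLOC][55-59 FREE]
Op 6: c = realloc(c, 29) -> NULL (c unchanged); heap: [0-10 ALLOC][11-13 FREE][14-22 ALLOC][23-41 ALLOC][42-54 ALLOC][55-59 FREE]
Op 7: e = malloc(8) -> e = NULL; heap: [0-10 ALLOC][11-13 FREE][14-22 ALLOC][23-41 ALLOC][42-54 ALLOC][55-59 FREE]
Free blocks: [3 5] total_free=8 largest=5 -> 100*(8-5)/8 = 300/8 = 37.5 -> rounds to 38

Answer: 38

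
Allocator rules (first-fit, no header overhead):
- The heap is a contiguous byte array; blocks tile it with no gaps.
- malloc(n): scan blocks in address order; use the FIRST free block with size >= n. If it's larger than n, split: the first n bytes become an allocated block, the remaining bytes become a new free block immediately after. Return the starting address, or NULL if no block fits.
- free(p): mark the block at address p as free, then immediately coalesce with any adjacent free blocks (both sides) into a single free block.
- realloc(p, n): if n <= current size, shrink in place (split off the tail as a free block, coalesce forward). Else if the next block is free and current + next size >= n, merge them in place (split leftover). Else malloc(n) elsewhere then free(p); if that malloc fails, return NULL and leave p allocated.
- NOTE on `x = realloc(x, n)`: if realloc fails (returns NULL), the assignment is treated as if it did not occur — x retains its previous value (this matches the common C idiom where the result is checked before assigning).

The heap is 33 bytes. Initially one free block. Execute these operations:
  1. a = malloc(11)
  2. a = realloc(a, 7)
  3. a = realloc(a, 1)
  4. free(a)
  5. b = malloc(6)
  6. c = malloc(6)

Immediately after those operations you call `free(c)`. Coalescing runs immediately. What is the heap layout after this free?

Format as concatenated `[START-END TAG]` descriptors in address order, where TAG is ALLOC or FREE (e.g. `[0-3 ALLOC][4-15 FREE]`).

Op 1: a = malloc(11) -> a = 0; heap: [0-10 ALLOC][11-32 FREE]
Op 2: a = realloc(a, 7) -> a = 0; heap: [0-6 ALLOC][7-32 FREE]
Op 3: a = realloc(a, 1) -> a = 0; heap: [0-0 ALLOC][1-32 FREE]
Op 4: free(a) -> (freed a); heap: [0-32 FREE]
Op 5: b = malloc(6) -> b = 0; heap: [0-5 ALLOC][6-32 FREE]
Op 6: c = malloc(6) -> c = 6; heap: [0-5 ALLOC][6-11 ALLOC][12-32 FREE]
free(c): c = 6 -> block [6-11 ALLOC]; mark free, coalesce with adjacent free neighbors -> [0-5 ALLOC][6-32 FREE]

Answer: [0-5 ALLOC][6-32 FREE]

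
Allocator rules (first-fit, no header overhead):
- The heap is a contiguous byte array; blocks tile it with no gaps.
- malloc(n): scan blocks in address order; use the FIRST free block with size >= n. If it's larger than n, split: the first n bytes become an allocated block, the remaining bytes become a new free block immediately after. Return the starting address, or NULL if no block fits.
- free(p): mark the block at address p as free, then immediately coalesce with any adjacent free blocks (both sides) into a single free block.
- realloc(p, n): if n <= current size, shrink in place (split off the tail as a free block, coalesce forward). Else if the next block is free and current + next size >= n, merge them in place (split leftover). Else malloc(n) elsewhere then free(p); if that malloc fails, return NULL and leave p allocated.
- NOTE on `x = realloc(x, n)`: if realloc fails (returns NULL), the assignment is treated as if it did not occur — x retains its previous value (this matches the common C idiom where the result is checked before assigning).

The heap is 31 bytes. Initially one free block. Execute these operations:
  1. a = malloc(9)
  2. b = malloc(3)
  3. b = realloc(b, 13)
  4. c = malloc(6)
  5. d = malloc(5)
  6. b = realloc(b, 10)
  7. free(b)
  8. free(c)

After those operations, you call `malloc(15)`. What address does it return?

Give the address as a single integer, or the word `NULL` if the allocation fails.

Op 1: a = malloc(9) -> a = 0; heap: [0-8 ALLOC][9-30 FREE]
Op 2: b = malloc(3) -> b = 9; heap: [0-8 ALLOC][9-11 ALLOC][12-30 FREE]
Op 3: b = realloc(b, 13) -> b = 9; heap: [0-8 ALLOC][9-21 ALLOC][22-30 FREE]
Op 4: c = malloc(6) -> c = 22; heap: [0-8 ALLOC][9-21 ALLOC][22-27 ALLOC][28-30 FREE]
Op 5: d = malloc(5) -> d = NULL; heap: [0-8 ALLOC][9-21 ALLOC][22-27 ALLOC][28-30 FREE]
Op 6: b = realloc(b, 10) -> b = 9; heap: [0-8 ALLOC][9-18 ALLOC][19-21 FREE][22-27 ALLOC][28-30 FREE]
Op 7: free(b) -> (freed b); heap: [0-8 ALLOC][9-21 FREE][22-27 ALLOC][28-30 FREE]
Op 8: free(c) -> (freed c); heap: [0-8 ALLOC][9-30 FREE]
malloc(15): first-fit scan over [0-8 ALLOC][9-30 FREE] -> 9

Answer: 9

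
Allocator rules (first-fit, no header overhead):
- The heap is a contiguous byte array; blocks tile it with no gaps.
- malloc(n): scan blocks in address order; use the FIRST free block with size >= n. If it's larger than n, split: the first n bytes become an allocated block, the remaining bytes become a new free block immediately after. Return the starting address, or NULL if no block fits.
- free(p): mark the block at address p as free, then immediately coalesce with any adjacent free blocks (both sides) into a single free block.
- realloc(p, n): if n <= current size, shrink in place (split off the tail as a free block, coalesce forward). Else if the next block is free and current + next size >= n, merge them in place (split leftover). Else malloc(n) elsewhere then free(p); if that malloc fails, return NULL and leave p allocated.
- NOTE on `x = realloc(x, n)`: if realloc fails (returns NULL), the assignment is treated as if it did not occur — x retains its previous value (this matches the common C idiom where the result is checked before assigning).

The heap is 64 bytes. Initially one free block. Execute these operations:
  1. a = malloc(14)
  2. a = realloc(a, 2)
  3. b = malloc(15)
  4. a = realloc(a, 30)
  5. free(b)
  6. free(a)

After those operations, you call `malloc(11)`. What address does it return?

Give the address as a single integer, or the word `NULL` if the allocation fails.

Answer: 0

Derivation:
Op 1: a = malloc(14) -> a = 0; heap: [0-13 ALLOC][14-63 FREE]
Op 2: a = realloc(a, 2) -> a = 0; heap: [0-1 ALLOC][2-63 FREE]
Op 3: b = malloc(15) -> b = 2; heap: [0-1 ALLOC][2-16 ALLOC][17-63 FREE]
Op 4: a = realloc(a, 30) -> a = 17; heap: [0-1 FREE][2-16 ALLOC][17-46 ALLOC][47-63 FREE]
Op 5: free(b) -> (freed b); heap: [0-16 FREE][17-46 ALLOC][47-63 FREE]
Op 6: free(a) -> (freed a); heap: [0-63 FREE]
malloc(11): first-fit scan over [0-63 FREE] -> 0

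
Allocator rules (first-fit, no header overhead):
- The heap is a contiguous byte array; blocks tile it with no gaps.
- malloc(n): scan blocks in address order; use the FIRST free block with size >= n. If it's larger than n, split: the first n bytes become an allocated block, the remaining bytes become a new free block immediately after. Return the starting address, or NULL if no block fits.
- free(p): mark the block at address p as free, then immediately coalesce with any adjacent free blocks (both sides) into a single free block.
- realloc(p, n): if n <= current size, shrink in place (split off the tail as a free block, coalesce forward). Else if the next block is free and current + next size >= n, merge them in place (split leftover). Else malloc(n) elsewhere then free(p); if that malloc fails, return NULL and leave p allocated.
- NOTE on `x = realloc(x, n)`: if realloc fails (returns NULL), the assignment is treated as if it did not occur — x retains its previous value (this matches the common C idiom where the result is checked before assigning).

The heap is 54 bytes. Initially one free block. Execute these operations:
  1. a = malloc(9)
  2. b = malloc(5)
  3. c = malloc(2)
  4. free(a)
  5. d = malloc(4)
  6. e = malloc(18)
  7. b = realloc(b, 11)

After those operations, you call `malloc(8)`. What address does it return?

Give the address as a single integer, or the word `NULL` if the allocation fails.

Op 1: a = malloc(9) -> a = 0; heap: [0-8 ALLOC][9-53 FREE]
Op 2: b = malloc(5) -> b = 9; heap: [0-8 ALLOC][9-13 ALLOC][14-53 FREE]
Op 3: c = malloc(2) -> c = 14; heap: [0-8 ALLOC][9-13 ALLOC][14-15 ALLOC][16-53 FREE]
Op 4: free(a) -> (freed a); heap: [0-8 FREE][9-13 ALLOC][14-15 ALLOC][16-53 FREE]
Op 5: d = malloc(4) -> d = 0; heap: [0-3 ALLOC][4-8 FREE][9-13 ALLOC][14-15 ALLOC][16-53 FREE]
Op 6: e = malloc(18) -> e = 16; heap: [0-3 ALLOC][4-8 FREE][9-13 ALLOC][14-15 ALLOC][16-33 ALLOC][34-53 FREE]
Op 7: b = realloc(b, 11) -> b = 34; heap: [0-3 ALLOC][4-13 FREE][14-15 ALLOC][16-33 ALLOC][34-44 ALLOC][45-53 FREE]
malloc(8): first-fit scan over [0-3 ALLOC][4-13 FREE][14-15 ALLOC][16-33 ALLOC][34-44 ALLOC][45-53 FREE] -> 4

Answer: 4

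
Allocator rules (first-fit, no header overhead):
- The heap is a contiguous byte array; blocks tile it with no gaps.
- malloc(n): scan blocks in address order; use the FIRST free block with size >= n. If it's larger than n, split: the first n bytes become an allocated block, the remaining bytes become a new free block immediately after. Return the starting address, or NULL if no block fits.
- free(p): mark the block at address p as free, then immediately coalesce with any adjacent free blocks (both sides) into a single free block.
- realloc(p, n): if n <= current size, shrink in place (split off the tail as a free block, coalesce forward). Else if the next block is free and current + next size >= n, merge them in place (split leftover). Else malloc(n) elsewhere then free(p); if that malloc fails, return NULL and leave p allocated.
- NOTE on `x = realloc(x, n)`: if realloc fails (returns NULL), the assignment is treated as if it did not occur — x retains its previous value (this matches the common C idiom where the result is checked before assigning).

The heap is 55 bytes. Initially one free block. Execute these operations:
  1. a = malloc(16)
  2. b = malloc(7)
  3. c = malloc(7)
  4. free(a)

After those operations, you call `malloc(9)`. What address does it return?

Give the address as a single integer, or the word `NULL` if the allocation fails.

Op 1: a = malloc(16) -> a = 0; heap: [0-15 ALLOC][16-54 FREE]
Op 2: b = malloc(7) -> b = 16; heap: [0-15 ALLOC][16-22 ALLOC][23-54 FREE]
Op 3: c = malloc(7) -> c = 23; heap: [0-15 ALLOC][16-22 ALLOC][23-29 ALLOC][30-54 FREE]
Op 4: free(a) -> (freed a); heap: [0-15 FREE][16-22 ALLOC][23-29 ALLOC][30-54 FREE]
malloc(9): first-fit scan over [0-15 FREE][16-22 ALLOC][23-29 ALLOC][30-54 FREE] -> 0

Answer: 0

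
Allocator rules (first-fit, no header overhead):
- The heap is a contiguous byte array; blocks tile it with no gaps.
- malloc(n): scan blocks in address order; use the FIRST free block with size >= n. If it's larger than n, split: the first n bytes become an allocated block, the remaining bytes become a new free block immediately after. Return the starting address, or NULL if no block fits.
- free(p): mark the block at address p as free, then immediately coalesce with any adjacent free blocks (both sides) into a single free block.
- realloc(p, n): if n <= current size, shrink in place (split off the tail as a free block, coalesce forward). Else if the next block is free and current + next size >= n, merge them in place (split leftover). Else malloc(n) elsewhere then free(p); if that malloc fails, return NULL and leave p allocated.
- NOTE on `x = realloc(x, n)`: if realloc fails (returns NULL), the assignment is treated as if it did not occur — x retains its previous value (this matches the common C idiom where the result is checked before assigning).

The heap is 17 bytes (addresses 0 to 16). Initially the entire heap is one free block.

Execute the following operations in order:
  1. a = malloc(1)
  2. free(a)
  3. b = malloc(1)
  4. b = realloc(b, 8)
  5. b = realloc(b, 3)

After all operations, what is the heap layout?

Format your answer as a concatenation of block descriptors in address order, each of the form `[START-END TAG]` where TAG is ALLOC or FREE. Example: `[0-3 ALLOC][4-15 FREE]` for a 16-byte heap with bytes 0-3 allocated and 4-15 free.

Answer: [0-2 ALLOC][3-16 FREE]

Derivation:
Op 1: a = malloc(1) -> a = 0; heap: [0-0 ALLOC][1-16 FREE]
Op 2: free(a) -> (freed a); heap: [0-16 FREE]
Op 3: b = malloc(1) -> b = 0; heap: [0-0 ALLOC][1-16 FREE]
Op 4: b = realloc(b, 8) -> b = 0; heap: [0-7 ALLOC][8-16 FREE]
Op 5: b = realloc(b, 3) -> b = 0; heap: [0-2 ALLOC][3-16 FREE]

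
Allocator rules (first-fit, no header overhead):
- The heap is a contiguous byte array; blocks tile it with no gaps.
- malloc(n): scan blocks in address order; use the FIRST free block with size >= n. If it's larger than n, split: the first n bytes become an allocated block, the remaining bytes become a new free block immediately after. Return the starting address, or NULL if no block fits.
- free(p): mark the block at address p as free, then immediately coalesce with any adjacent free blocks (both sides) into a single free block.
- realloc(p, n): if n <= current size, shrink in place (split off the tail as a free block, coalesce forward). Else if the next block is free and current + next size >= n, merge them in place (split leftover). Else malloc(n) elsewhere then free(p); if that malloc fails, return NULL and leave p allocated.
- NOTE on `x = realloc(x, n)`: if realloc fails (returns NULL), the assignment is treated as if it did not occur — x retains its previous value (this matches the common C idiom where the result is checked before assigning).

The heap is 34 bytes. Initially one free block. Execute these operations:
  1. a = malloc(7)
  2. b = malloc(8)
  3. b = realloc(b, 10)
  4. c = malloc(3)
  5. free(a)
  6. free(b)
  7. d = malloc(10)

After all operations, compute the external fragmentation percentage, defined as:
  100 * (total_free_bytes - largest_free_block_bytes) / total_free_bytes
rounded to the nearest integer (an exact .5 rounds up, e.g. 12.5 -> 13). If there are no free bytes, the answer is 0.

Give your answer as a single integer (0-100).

Op 1: a = malloc(7) -> a = 0; heap: [0-6 ALLOC][7-33 FREE]
Op 2: b = malloc(8) -> b = 7; heap: [0-6 ALLOC][7-14 ALLOC][15-33 FREE]
Op 3: b = realloc(b, 10) -> b = 7; heap: [0-6 ALLOC][7-16 ALLOC][17-33 FREE]
Op 4: c = malloc(3) -> c = 17; heap: [0-6 ALLOC][7-16 ALLOC][17-19 ALLOC][20-33 FREE]
Op 5: free(a) -> (freed a); heap: [0-6 FREE][7-16 ALLOC][17-19 ALLOC][20-33 FREE]
Op 6: free(b) -> (freed b); heap: [0-16 FREE][17-19 ALLOC][20-33 FREE]
Op 7: d = malloc(10) -> d = 0; heap: [0-9 ALLOC][10-16 FREE][17-19 ALLOC][20-33 FREE]
Free blocks: [7 14] total_free=21 largest=14 -> 100*(21-14)/21 = 700/21 ≈ 33.333 -> rounds to 33

Answer: 33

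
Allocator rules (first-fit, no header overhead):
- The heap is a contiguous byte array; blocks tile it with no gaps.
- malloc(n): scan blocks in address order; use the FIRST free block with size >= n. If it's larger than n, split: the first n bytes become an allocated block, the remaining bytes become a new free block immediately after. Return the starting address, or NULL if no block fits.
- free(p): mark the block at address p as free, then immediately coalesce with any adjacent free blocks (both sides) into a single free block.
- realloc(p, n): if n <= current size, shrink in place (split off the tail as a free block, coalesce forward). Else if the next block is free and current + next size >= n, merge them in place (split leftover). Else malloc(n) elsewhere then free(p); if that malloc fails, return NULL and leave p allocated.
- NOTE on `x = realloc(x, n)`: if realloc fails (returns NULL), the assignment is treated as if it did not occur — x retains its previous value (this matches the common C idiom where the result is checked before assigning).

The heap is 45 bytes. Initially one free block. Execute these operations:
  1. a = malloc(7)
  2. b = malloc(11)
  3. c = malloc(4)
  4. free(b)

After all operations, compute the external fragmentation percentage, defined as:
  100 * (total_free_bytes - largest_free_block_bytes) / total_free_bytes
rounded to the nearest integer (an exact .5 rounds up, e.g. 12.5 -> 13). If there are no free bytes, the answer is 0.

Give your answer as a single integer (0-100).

Op 1: a = malloc(7) -> a = 0; heap: [0-6 ALLOC][7-44 FREE]
Op 2: b = malloc(11) -> b = 7; heap: [0-6 ALLOC][7-17 ALLOC][18-44 FREE]
Op 3: c = malloc(4) -> c = 18; heap: [0-6 ALLOC][7-17 ALLOC][18-21 ALLOC][22-44 FREE]
Op 4: free(b) -> (freed b); heap: [0-6 ALLOC][7-17 FREE][18-21 ALLOC][22-44 FREE]
Free blocks: [11 23] total_free=34 largest=23 -> 100*(34-23)/34 = 1100/34 ≈ 32.353 -> rounds to 32

Answer: 32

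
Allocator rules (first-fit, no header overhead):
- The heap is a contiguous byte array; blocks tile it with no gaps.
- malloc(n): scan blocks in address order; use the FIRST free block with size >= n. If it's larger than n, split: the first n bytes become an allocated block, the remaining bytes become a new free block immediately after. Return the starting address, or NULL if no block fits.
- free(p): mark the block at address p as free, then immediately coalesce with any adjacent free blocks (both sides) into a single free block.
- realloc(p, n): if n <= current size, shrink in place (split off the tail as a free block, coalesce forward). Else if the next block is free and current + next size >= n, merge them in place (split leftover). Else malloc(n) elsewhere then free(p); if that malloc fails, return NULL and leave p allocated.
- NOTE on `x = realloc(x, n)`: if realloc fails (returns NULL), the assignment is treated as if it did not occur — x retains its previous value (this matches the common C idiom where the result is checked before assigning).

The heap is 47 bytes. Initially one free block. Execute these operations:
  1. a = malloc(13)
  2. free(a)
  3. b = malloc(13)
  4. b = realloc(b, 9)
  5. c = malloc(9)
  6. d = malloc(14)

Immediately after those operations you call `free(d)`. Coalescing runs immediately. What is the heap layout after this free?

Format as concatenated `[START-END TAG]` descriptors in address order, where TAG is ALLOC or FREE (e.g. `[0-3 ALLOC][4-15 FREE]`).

Answer: [0-8 ALLOC][9-17 ALLOC][18-46 FREE]

Derivation:
Op 1: a = malloc(13) -> a = 0; heap: [0-12 ALLOC][13-46 FREE]
Op 2: free(a) -> (freed a); heap: [0-46 FREE]
Op 3: b = malloc(13) -> b = 0; heap: [0-12 ALLOC][13-46 FREE]
Op 4: b = realloc(b, 9) -> b = 0; heap: [0-8 ALLOC][9-46 FREE]
Op 5: c = malloc(9) -> c = 9; heap: [0-8 ALLOC][9-17 ALLOC][18-46 FREE]
Op 6: d = malloc(14) -> d = 18; heap: [0-8 ALLOC][9-17 ALLOC][18-31 ALLOC][32-46 FREE]
free(d): d = 18 -> block [18-31 ALLOC]; mark free, coalesce with adjacent free neighbors -> [0-8 ALLOC][9-17 ALLOC][18-46 FREE]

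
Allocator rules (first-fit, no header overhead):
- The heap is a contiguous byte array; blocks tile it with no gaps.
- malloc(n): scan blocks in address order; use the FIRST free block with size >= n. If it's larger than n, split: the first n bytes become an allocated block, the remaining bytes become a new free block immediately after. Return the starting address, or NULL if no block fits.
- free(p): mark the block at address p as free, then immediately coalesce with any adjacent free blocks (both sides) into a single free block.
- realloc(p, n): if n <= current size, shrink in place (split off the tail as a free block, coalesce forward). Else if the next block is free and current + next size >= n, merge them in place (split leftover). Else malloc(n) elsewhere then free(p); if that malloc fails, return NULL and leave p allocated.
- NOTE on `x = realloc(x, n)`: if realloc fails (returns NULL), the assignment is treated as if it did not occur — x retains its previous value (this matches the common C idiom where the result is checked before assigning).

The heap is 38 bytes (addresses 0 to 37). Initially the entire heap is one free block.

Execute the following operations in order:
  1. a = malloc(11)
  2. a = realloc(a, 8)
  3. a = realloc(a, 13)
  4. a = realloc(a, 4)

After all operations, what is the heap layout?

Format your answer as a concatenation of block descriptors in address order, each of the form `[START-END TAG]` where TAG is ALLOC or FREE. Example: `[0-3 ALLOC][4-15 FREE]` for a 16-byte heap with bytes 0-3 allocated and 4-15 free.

Op 1: a = malloc(11) -> a = 0; heap: [0-10 ALLOC][11-37 FREE]
Op 2: a = realloc(a, 8) -> a = 0; heap: [0-7 ALLOC][8-37 FREE]
Op 3: a = realloc(a, 13) -> a = 0; heap: [0-12 ALLOC][13-37 FREE]
Op 4: a = realloc(a, 4) -> a = 0; heap: [0-3 ALLOC][4-37 FREE]

Answer: [0-3 ALLOC][4-37 FREE]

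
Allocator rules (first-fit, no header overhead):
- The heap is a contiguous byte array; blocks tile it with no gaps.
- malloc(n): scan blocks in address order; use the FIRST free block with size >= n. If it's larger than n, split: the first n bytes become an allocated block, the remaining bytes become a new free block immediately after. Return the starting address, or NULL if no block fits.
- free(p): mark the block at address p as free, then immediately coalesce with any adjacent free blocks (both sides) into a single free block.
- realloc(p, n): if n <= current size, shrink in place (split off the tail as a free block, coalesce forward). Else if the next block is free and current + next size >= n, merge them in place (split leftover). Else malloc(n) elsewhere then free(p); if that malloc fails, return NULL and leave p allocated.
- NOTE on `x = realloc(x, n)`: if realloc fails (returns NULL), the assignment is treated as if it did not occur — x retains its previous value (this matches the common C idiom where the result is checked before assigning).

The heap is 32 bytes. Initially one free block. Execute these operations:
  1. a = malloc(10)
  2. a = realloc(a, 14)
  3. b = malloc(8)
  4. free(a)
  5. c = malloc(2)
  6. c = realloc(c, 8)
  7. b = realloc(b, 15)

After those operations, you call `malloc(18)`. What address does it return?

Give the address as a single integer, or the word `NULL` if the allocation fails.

Answer: NULL

Derivation:
Op 1: a = malloc(10) -> a = 0; heap: [0-9 ALLOC][10-31 FREE]
Op 2: a = realloc(a, 14) -> a = 0; heap: [0-13 ALLOC][14-31 FREE]
Op 3: b = malloc(8) -> b = 14; heap: [0-13 ALLOC][14-21 ALLOC][22-31 FREE]
Op 4: free(a) -> (freed a); heap: [0-13 FREE][14-21 ALLOC][22-31 FREE]
Op 5: c = malloc(2) -> c = 0; heap: [0-1 ALLOC][2-13 FREE][14-21 ALLOC][22-31 FREE]
Op 6: c = realloc(c, 8) -> c = 0; heap: [0-7 ALLOC][8-13 FREE][14-21 ALLOC][22-31 FREE]
Op 7: b = realloc(b, 15) -> b = 14; heap: [0-7 ALLOC][8-13 FREE][14-28 ALLOC][29-31 FREE]
malloc(18): first-fit scan over [0-7 ALLOC][8-13 FREE][14-28 ALLOC][29-31 FREE] -> NULL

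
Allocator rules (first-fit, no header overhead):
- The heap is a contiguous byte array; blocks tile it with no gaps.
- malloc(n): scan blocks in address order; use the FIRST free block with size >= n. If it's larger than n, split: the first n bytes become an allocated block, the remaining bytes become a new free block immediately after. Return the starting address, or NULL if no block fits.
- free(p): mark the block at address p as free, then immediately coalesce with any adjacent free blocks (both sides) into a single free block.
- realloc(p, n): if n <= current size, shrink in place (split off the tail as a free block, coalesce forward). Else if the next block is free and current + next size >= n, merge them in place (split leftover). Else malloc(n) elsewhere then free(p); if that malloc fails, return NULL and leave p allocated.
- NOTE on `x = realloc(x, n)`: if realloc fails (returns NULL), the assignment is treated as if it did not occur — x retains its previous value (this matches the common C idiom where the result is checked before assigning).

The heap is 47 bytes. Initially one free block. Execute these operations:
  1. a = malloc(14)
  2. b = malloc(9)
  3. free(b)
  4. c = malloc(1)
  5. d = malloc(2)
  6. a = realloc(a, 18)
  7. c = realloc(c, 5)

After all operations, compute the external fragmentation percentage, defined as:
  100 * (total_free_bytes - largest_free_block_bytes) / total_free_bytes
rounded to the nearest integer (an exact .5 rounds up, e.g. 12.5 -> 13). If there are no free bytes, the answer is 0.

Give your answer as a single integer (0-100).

Op 1: a = malloc(14) -> a = 0; heap: [0-13 ALLOC][14-46 FREE]
Op 2: b = malloc(9) -> b = 14; heap: [0-13 ALLOC][14-22 ALLOC][23-46 FREE]
Op 3: free(b) -> (freed b); heap: [0-13 ALLOC][14-46 FREE]
Op 4: c = malloc(1) -> c = 14; heap: [0-13 ALLOC][14-14 ALLOC][15-46 FREE]
Op 5: d = malloc(2) -> d = 15; heap: [0-13 ALLOC][14-14 ALLOC][15-16 ALLOC][17-46 FREE]
Op 6: a = realloc(a, 18) -> a = 17; heap: [0-13 FREE][14-14 ALLOC][15-16 ALLOC][17-34 ALLOC][35-46 FREE]
Op 7: c = realloc(c, 5) -> c = 0; heap: [0-4 ALLOC][5-14 FREE][15-16 ALLOC][17-34 ALLOC][35-46 FREE]
Free blocks: [10 12] total_free=22 largest=12 -> 100*(22-12)/22 = 1000/22 ≈ 45.455 -> rounds to 45

Answer: 45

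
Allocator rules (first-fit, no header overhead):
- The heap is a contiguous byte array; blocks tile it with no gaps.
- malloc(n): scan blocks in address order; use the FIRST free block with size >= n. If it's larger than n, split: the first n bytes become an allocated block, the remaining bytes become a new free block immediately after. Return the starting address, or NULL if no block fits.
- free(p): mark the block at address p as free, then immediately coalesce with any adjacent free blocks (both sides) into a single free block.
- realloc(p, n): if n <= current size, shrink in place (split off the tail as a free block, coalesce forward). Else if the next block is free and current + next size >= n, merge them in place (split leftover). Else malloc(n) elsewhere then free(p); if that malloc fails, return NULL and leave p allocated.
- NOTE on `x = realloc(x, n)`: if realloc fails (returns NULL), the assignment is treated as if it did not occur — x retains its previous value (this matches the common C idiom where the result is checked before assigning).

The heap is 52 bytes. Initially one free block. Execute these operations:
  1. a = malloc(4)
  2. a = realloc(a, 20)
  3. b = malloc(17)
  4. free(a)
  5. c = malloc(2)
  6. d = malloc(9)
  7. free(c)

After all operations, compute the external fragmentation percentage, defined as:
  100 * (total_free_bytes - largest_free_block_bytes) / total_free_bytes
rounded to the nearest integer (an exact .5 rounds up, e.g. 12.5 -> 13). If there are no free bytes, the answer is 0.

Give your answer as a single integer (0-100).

Answer: 42

Derivation:
Op 1: a = malloc(4) -> a = 0; heap: [0-3 ALLOC][4-51 FREE]
Op 2: a = realloc(a, 20) -> a = 0; heap: [0-19 ALLOC][20-51 FREE]
Op 3: b = malloc(17) -> b = 20; heap: [0-19 ALLOC][20-36 ALLOC][37-51 FREE]
Op 4: free(a) -> (freed a); heap: [0-19 FREE][20-36 ALLOC][37-51 FREE]
Op 5: c = malloc(2) -> c = 0; heap: [0-1 ALLOC][2-19 FREE][20-36 ALLOC][37-51 FREE]
Op 6: d = malloc(9) -> d = 2; heap: [0-1 ALLOC][2-10 ALLOC][11-19 FREE][20-36 ALLOC][37-51 FREE]
Op 7: free(c) -> (freed c); heap: [0-1 FREE][2-10 ALLOC][11-19 FREE][20-36 ALLOC][37-51 FREE]
Free blocks: [2 9 15] total_free=26 largest=15 -> 100*(26-15)/26 = 1100/26 ≈ 42.308 -> rounds to 42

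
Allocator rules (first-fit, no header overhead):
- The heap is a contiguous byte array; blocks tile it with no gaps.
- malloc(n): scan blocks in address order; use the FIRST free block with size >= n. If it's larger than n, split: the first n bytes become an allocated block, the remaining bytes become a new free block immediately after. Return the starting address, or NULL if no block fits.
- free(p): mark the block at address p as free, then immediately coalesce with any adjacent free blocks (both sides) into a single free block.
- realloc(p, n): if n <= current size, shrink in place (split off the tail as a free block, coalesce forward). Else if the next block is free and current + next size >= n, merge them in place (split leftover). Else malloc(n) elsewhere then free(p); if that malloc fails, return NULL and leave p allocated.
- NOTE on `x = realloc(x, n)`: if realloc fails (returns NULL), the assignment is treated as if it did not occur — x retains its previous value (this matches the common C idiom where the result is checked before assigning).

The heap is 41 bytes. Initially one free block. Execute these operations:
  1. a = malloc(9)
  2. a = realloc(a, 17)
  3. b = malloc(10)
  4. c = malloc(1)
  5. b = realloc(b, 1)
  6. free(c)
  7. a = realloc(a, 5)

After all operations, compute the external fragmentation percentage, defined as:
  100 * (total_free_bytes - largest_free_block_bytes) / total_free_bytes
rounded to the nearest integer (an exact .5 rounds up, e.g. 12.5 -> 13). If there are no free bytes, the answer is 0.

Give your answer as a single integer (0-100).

Answer: 34

Derivation:
Op 1: a = malloc(9) -> a = 0; heap: [0-8 ALLOC][9-40 FREE]
Op 2: a = realloc(a, 17) -> a = 0; heap: [0-16 ALLOC][17-40 FREE]
Op 3: b = malloc(10) -> b = 17; heap: [0-16 ALLOC][17-26 ALLOC][27-40 FREE]
Op 4: c = malloc(1) -> c = 27; heap: [0-16 ALLOC][17-26 ALLOC][27-27 ALLOC][28-40 FREE]
Op 5: b = realloc(b, 1) -> b = 17; heap: [0-16 ALLOC][17-17 ALLOC][18-26 FREE][27-27 ALLOC][28-40 FREE]
Op 6: free(c) -> (freed c); heap: [0-16 ALLOC][17-17 ALLOC][18-40 FREE]
Op 7: a = realloc(a, 5) -> a = 0; heap: [0-4 ALLOC][5-16 FREE][17-17 ALLOC][18-40 FREE]
Free blocks: [12 23] total_free=35 largest=23 -> 100*(35-23)/35 = 1200/35 ≈ 34.286 -> rounds to 34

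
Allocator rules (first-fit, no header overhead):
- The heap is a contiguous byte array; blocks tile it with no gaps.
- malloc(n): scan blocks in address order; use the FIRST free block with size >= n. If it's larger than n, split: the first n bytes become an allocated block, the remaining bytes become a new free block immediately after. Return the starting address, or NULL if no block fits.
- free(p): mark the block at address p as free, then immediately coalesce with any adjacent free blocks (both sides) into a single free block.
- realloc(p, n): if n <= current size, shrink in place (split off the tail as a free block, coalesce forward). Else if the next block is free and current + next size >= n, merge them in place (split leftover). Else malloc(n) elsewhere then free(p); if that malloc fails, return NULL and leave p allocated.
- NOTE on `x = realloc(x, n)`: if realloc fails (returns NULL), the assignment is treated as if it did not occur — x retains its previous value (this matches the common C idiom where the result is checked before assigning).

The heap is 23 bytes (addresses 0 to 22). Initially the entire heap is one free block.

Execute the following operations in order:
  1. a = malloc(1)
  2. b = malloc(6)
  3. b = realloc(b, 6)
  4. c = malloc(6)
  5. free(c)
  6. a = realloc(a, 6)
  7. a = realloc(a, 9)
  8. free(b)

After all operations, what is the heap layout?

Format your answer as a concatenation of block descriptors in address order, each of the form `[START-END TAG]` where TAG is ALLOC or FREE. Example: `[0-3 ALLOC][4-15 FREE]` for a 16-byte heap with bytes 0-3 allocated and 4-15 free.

Op 1: a = malloc(1) -> a = 0; heap: [0-0 ALLOC][1-22 FREE]
Op 2: b = malloc(6) -> b = 1; heap: [0-0 ALLOC][1-6 ALLOC][7-22 FREE]
Op 3: b = realloc(b, 6) -> b = 1; heap: [0-0 ALLOC][1-6 ALLOC][7-22 FREE]
Op 4: c = malloc(6) -> c = 7; heap: [0-0 ALLOC][1-6 ALLOC][7-12 ALLOC][13-22 FREE]
Op 5: free(c) -> (freed c); heap: [0-0 ALLOC][1-6 ALLOC][7-22 FREE]
Op 6: a = realloc(a, 6) -> a = 7; heap: [0-0 FREE][1-6 ALLOC][7-12 ALLOC][13-22 FREE]
Op 7: a = realloc(a, 9) -> a = 7; heap: [0-0 FREE][1-6 ALLOC][7-15 ALLOC][16-22 FREE]
Op 8: free(b) -> (freed b); heap: [0-6 FREE][7-15 ALLOC][16-22 FREE]

Answer: [0-6 FREE][7-15 ALLOC][16-22 FREE]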